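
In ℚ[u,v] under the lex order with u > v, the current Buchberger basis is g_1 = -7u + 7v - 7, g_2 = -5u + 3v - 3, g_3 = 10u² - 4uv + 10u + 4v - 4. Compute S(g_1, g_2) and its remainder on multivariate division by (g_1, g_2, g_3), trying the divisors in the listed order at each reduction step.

S(g_1, g_2) = -⅖v + ⅖; remainder on division = -⅖v + ⅖.

lcm(LM(g_1), LM(g_2)) = u.
S = (lcm/LT(g_1))·g_1 − (lcm/LT(g_2))·g_2 = -⅖v + ⅖.
Reduce S modulo (g_1, g_2, g_3) in that order:
  leading term v: no divisor's leading term divides it; move -⅖v to the remainder.
  leading term 1: no divisor's leading term divides it; move ⅖ to the remainder.
The remainder -⅖v + ⅖ is nonzero, so it would be added as the next basis element.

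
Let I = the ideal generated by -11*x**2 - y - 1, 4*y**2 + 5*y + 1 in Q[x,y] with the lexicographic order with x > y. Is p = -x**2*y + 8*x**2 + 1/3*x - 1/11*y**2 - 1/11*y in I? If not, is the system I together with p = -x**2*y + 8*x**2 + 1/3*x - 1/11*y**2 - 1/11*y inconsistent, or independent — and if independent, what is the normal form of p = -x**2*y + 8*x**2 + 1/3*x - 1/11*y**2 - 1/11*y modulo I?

-x**2*y + 8*x**2 + 1/3*x - 1/11*y**2 - 1/11*y is independent of I; its normal form modulo I is 1/3*x - 8/11*y - 8/11.

First compute the reduced Gröbner basis of I by Buchberger's algorithm.
f_1 = -11*x**2 - y - 1, LT = x**2.
f_2 = 4*y**2 + 5*y + 1, LT = y**2.

The S-polynomials (S(f_1,f_2)) all reduce to 0 modulo the current basis, so we have a Gröbner basis.
Inter-reduce: drop elements whose leading term is divisible by another's, tail-reduce, and make monic.
Reduced Gröbner basis: {x**2 + 1/11*y + 1/11, y**2 + 5/4*y + 1/4}.
Label its elements g_1 = x**2 + 1/11*y + 1/11, g_2 = y**2 + 5/4*y + 1/4.

Reduce p = -x**2*y + 8*x**2 + 1/3*x - 1/11*y**2 - 1/11*y modulo G:
  leading term x**2*y: subtract (-y)·g_1 from -x**2*y + 8*x**2 + 1/3*x - 1/11*y**2 - 1/11*y → 8*x**2 + 1/3*x
  leading term x**2: subtract (8)·g_1 from 8*x**2 + 1/3*x → 1/3*x - 8/11*y - 8/11
  leading term x: no divisor's leading term divides it; move 1/3*x to the remainder.
  leading term y: no divisor's leading term divides it; move -8/11*y to the remainder.
  leading term 1: no divisor's leading term divides it; move -8/11 to the remainder.
  normal form = 1/3*x - 8/11*y - 8/11.
The normal form is nonzero, so p ∉ I. Since p minus its normal form lies in I, I + (p) = I + (r) where r = 1/3*x - 8/11*y - 8/11; decide whether this ideal is the whole ring.
Run Buchberger on G together with r (pairs among the g_i already reduce to 0 since G is a Gröbner basis):
g_1 = x**2 + 1/11*y + 1/11, LT = x**2.
g_2 = y**2 + 5/4*y + 1/4, LT = y**2.
r = 1/3*x - 8/11*y - 8/11, LT = x.

S(g_1,r): lcm = x**2. S = 24/11*x*y + 24/11*x + 1/11*y + 1/11.
  reduce S modulo (g_1, g_2, r):
  remainder 443/121*y + 443/121 ≠ 0; add m_4 = 443/121*y + 443/121 to the basis.

The other S-polynomials (S(g_1,g_2), S(g_2,r), S(g_1,m_4), S(g_2,m_4), S(r,m_4)) all reduce to 0 modulo the current basis, so we have a Gröbner basis.
Inter-reduce: drop elements whose leading term is divisible by another's, tail-reduce, and make monic.
Reduced Gröbner basis: {x, y + 1}.
The reduced Gröbner basis of I + (p) is {x, y + 1} ≠ {1}, a proper ideal, so the enlarged system stays consistent: p is independent of I, with normal form 1/3*x - 8/11*y - 8/11.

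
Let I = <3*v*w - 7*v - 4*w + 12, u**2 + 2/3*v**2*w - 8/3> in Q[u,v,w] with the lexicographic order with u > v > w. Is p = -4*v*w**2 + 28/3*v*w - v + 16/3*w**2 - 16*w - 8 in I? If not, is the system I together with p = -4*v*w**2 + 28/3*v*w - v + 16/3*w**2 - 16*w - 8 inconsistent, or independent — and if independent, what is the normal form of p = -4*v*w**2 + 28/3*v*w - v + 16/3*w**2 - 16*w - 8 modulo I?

First compute the reduced Gröbner basis of I by Buchberger's algorithm.
f_1 = 3*v*w - 7*v - 4*w + 12, LT = v*w.
f_2 = u**2 + 2/3*v**2*w - 8/3, LT = u**2.

S(f_1,f_2): leading monomials are coprime, so the S-polynomial reduces to 0 (Buchberger's first criterion).
Every S-polynomial of the final basis reduces to 0, so we have a Gröbner basis.
Inter-reduce: drop elements whose leading term is divisible by another's, tail-reduce, and make monic.
Reduced Gröbner basis: {u**2 + 14/9*v**2 - 16/27*v + 32/27*w - 56/9, v*w - 7/3*v - 4/3*w + 4}.
Label its elements g_1 = u**2 + 14/9*v**2 - 16/27*v + 32/27*w - 56/9, g_2 = v*w - 7/3*v - 4/3*w + 4.

Reduce p = -4*v*w**2 + 28/3*v*w - v + 16/3*w**2 - 16*w - 8 modulo G:
  leading term v*w**2: subtract (-4*w)·g_2 from -4*v*w**2 + 28/3*v*w - v + 16/3*w**2 - 16*w - 8 → -v - 8
  leading term v: no divisor's leading term divides it; move -v to the remainder.
  leading term 1: no divisor's leading term divides it; move -8 to the remainder.
  normal form = -v - 8.
The normal form is nonzero, so p ∉ I. Since p minus its normal form lies in I, I + (p) = I + (r) where r = -v - 8; decide whether this ideal is the whole ring.
Run Buchberger on G together with r (pairs among the g_i already reduce to 0 since G is a Gröbner basis):
g_1 = u**2 + 14/9*v**2 - 16/27*v + 32/27*w - 56/9, LT = u**2.
g_2 = v*w - 7/3*v - 4/3*w + 4, LT = v*w.
r = -v - 8, LT = v.

S(g_1,g_2): leading monomials are coprime, so the S-polynomial reduces to 0 (Buchberger's first criterion).
S(g_1,r): leading monomials are coprime, so the S-polynomial reduces to 0 (Buchberger's first criterion).
S(g_2,r): lcm = v*w. S = -7/3*v - 28/3*w + 4.
  leading term v: subtract (7/3)·r from -7/3*v - 28/3*w + 4 → -28/3*w + 68/3
  leading term w: no divisor's leading term divides it; move -28/3*w to the remainder.
  leading term 1: no divisor's leading term divides it; move 68/3 to the remainder.
  remainder -28/3*w + 68/3 ≠ 0; add m_4 = -28/3*w + 68/3 to the basis.

S(g_1,m_4): leading monomials are coprime, so the S-polynomial reduces to 0 (Buchberger's first criterion).
S(g_2,m_4): lcm = v*w. S = 2/21*v - 4/3*w + 4.
  leading term v: subtract (-2/21)·r from 2/21*v - 4/3*w + 4 → -4/3*w + 68/21
  leading term w: subtract (1/7)·m_4 from -4/3*w + 68/21 → 0
  remainder 0.

S(r,m_4): leading monomials are coprime, so the S-polynomial reduces to 0 (Buchberger's first criterion).
Every S-polynomial of the final basis reduces to 0, so we have a Gröbner basis.
Inter-reduce: drop elements whose leading term is divisible by another's, tail-reduce, and make monic.
Reduced Gröbner basis: {u**2 + 2120/21, v + 8, w - 17/7}.
The reduced Gröbner basis of I + (p) is {u**2 + 2120/21, v + 8, w - 17/7} ≠ {1}, a proper ideal, so the enlarged system stays consistent: p is independent of I, with normal form -v - 8.

The remainder on division by a Gröbner basis is unique — it is the normal form.

-4*v*w**2 + 28/3*v*w - v + 16/3*w**2 - 16*w - 8 is independent of I; its normal form modulo I is -v - 8.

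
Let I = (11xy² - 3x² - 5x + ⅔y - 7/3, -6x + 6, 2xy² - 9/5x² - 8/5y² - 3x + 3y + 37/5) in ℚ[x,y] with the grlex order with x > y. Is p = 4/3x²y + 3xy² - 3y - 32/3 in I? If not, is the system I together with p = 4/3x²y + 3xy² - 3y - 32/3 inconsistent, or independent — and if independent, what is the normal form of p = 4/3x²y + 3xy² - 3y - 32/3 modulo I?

First compute the reduced Gröbner basis of I by Buchberger's algorithm.
f_1 = 11xy² - 3x² - 5x + ⅔y - 7/3, LT = xy².
f_2 = -6x + 6, LT = x.
f_3 = 2xy² - 9/5x² - 8/5y² - 3x + 3y + 37/5, LT = xy².

S(f_1,f_2): lcm = xy². S = -3/11x² + y² - 5/11x + 2/33y - 7/33.
  leading term x²: subtract (1/22x)·f_2 from -3/11x² + y² - 5/11x + 2/33y - 7/33 → y² - 8/11x + 2/33y - 7/33
  leading term y²: no divisor's leading term divides it; move y² to the remainder.
  leading term x: subtract (4/33)·f_2 from -8/11x + 2/33y - 7/33 → 2/33y - 31/33
  leading term y: no divisor's leading term divides it; move 2/33y to the remainder.
  leading term 1: no divisor's leading term divides it; move -31/33 to the remainder.
  remainder y² + 2/33y - 31/33 ≠ 0; add h_4 = y² + 2/33y - 31/33 to the basis.

S(f_1,f_3): lcm = xy². S = 69/110x² + ⅘y² + 23/22x - 95/66y - 1291/330.
  leading term x²: subtract (-23/220x)·f_2 from 69/110x² + ⅘y² + 23/22x - 95/66y - 1291/330 → ⅘y² + 92/55x - 95/66y - 1291/330
  leading term y²: subtract (⅘)·h_4 from ⅘y² + 92/55x - 95/66y - 1291/330 → 92/55x - 491/330y - 1043/330
  leading term x: subtract (-46/165)·f_2 from 92/55x - 491/330y - 1043/330 → -491/330y - 491/330
  leading term y: no divisor's leading term divides it; move -491/330y to the remainder.
  leading term 1: no divisor's leading term divides it; move -491/330 to the remainder.
  remainder -491/330y - 491/330 ≠ 0; add h_5 = -491/330y - 491/330 to the basis.

The other S-polynomials (S(f_2,f_3), S(f_1,h_4), S(f_2,h_4), S(f_3,h_4), S(f_1,h_5), S(f_2,h_5), S(f_3,h_5), S(h_4,h_5)) all reduce to 0 modulo the current basis, so we have a Gröbner basis.
Inter-reduce: drop elements whose leading term is divisible by another's, tail-reduce, and make monic.
Reduced Gröbner basis: {x - 1, y + 1}.
Label its elements g_1 = x - 1, g_2 = y + 1.

Reduce p = 4/3x²y + 3xy² - 3y - 32/3 modulo G:
  leading term x²y: subtract (4/3xy)·g_1 from 4/3x²y + 3xy² - 3y - 32/3 → 3xy² + 4/3xy - 3y - 32/3
  leading term xy²: subtract (3y²)·g_1 from 3xy² + 4/3xy - 3y - 32/3 → 4/3xy + 3y² - 3y - 32/3
  leading term xy: subtract (4/3y)·g_1 from 4/3xy + 3y² - 3y - 32/3 → 3y² - 5/3y - 32/3
  leading term y²: subtract (3y)·g_2 from 3y² - 5/3y - 32/3 → -14/3y - 32/3
  leading term y: subtract (-14/3)·g_2 from -14/3y - 32/3 → -6
  leading term 1: no divisor's leading term divides it; move -6 to the remainder.
  normal form = -6.
The normal form is nonzero, so p ∉ I. Since p minus its normal form lies in I, I + (p) = I + (r) where r = -6; decide whether this ideal is the whole ring.
Here r = -6 is a nonzero constant, hence a unit: 1 ∈ I + (p), the Gröbner basis of I + (p) is {1}, and the enlarged system has no common solution — adjoining p is inconsistent.

Ideal membership is decidable via reduction modulo a Gröbner basis.

Adjoining 4/3x²y + 3xy² - 3y - 32/3 makes the ideal the whole ring: the system is inconsistent.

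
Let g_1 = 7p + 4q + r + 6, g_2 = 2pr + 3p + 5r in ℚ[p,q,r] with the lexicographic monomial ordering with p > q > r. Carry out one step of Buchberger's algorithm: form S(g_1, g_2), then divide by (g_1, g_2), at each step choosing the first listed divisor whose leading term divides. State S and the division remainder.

lcm(LM(g_1), LM(g_2)) = pr.
S = (lcm/LT(g_1))·g_1 − (lcm/LT(g_2))·g_2 = -3/2p + 4/7qr + 1/7r² - 23/14r.
Reduce S modulo (g_1, g_2) in that order:
  leading term p: subtract (-3/14)·g_1 from -3/2p + 4/7qr + 1/7r² - 23/14r → 4/7qr + 6/7q + 1/7r² - 10/7r + 9/7
  leading term qr: no divisor's leading term divides it; move 4/7qr to the remainder.
  leading term q: no divisor's leading term divides it; move 6/7q to the remainder.
  leading term r²: no divisor's leading term divides it; move 1/7r² to the remainder.
  leading term r: no divisor's leading term divides it; move -10/7r to the remainder.
  leading term 1: no divisor's leading term divides it; move 9/7 to the remainder.
The remainder 4/7qr + 6/7q + 1/7r² - 10/7r + 9/7 is nonzero, so it would be added as the next basis element.

S(g_1, g_2) = -3/2p + 4/7qr + 1/7r² - 23/14r; remainder on division = 4/7qr + 6/7q + 1/7r² - 10/7r + 9/7.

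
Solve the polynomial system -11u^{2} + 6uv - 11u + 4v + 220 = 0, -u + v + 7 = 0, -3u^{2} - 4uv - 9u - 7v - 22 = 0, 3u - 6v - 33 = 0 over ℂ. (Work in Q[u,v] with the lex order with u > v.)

{(3, -4)}

Compute a lex Gröbner basis by Buchberger's algorithm.
f_1 = -11u^{2} + 6uv - 11u + 4v + 220, LT = u^{2}.
f_2 = -u + v + 7, LT = u.
f_3 = -3u^{2} - 4uv - 9u - 7v - 22, LT = u^{2}.
f_4 = 3u - 6v - 33, LT = u.

S(f_1,f_2): lcm = u^{2}. S = \tfrac{5}{11}uv + 8u - \tfrac{4}{11}v - 20.
  leading term uv: subtract (-\tfrac{5}{11}v)·f_2 from \tfrac{5}{11}uv + 8u - \tfrac{4}{11}v - 20 → 8u + \tfrac{5}{11}v^{2} + \tfrac{31}{11}v - 20
  leading term u: subtract (-8)·f_2 from 8u + \tfrac{5}{11}v^{2} + \tfrac{31}{11}v - 20 → \tfrac{5}{11}v^{2} + \tfrac{119}{11}v + 36
  leading term v^{2}: no divisor's leading term divides it; move \tfrac{5}{11}v^{2} to the remainder.
  leading term v: no divisor's leading term divides it; move \tfrac{119}{11}v to the remainder.
  leading term 1: no divisor's leading term divides it; move 36 to the remainder.
  remainder \tfrac{5}{11}v^{2} + \tfrac{119}{11}v + 36 ≠ 0; add h_5 = \tfrac{5}{11}v^{2} + \tfrac{119}{11}v + 36 to the basis.

S(f_1,f_3): lcm = u^{2}. S = -\tfrac{62}{33}uv - 2u - \tfrac{89}{33}v - \tfrac{82}{3}.
  leading term uv: subtract (\tfrac{62}{33}v)·f_2 from -\tfrac{62}{33}uv - 2u - \tfrac{89}{33}v - \tfrac{82}{3} → -2u - \tfrac{62}{33}v^{2} - \tfrac{523}{33}v - \tfrac{82}{3}
  leading term u: subtract (2)·f_2 from -2u - \tfrac{62}{33}v^{2} - \tfrac{523}{33}v - \tfrac{82}{3} → -\tfrac{62}{33}v^{2} - \tfrac{589}{33}v - \tfrac{124}{3}
  leading term v^{2}: subtract (-\tfrac{62}{15})·h_5 from -\tfrac{62}{33}v^{2} - \tfrac{589}{33}v - \tfrac{124}{3} → \tfrac{403}{15}v + \tfrac{1612}{15}
  leading term v: no divisor's leading term divides it; move \tfrac{403}{15}v to the remainder.
  leading term 1: no divisor's leading term divides it; move \tfrac{1612}{15} to the remainder.
  remainder \tfrac{403}{15}v + \tfrac{1612}{15} ≠ 0; add h_6 = \tfrac{403}{15}v + \tfrac{1612}{15} to the basis.

The other S-polynomials (S(f_1,f_4), S(f_2,f_3), S(f_2,f_4), S(f_3,f_4), S(f_1,h_5), S(f_2,h_5), S(f_3,h_5), S(f_4,h_5), S(f_1,h_6), S(f_2,h_6), S(f_3,h_6), S(f_4,h_6), S(h_5,h_6)) all reduce to 0 modulo the current basis, so we have a Gröbner basis.
Inter-reduce: drop elements whose leading term is divisible by another's, tail-reduce, and make monic.
Reduced Gröbner basis: {u - 3, v + 4}.

From the last basis element, v + 4 = 0, so v takes values in {-4}. Each choice, substituted upward through the basis, yields the corresponding point(s) of the solution set.
  v = -4: the earlier basis element becomes u - 3 = 0, giving u = 3 — point (3, -4).
Each listed point satisfies every original equation (direct substitution).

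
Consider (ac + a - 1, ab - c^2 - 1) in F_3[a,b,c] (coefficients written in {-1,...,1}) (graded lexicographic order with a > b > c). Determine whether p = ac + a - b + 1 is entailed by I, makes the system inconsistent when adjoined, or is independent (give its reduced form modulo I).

ac + a - b + 1 is independent of I; its normal form modulo I is -b - 1.

First compute the reduced Gröbner basis of I by Buchberger's algorithm.
f_1 = ac + a - 1, LT = ac.
f_2 = ab - c^2 - 1, LT = ab.

S(f_1,f_2): lcm = abc. S = c^3 + ab - b + c.
  leading term c^3: no divisor's leading term divides it; move c^3 to the remainder.
  leading term ab: subtract (1)·f_2 from ab - b + c → c^2 - b + c + 1
  leading term c^2: no divisor's leading term divides it; move c^2 to the remainder.
  leading term b: no divisor's leading term divides it; move -b to the remainder.
  leading term c: no divisor's leading term divides it; move c to the remainder.
  leading term 1: no divisor's leading term divides it; move 1 to the remainder.
  remainder c^3 + c^2 - b + c + 1 ≠ 0; add h_3 = c^3 + c^2 - b + c + 1 to the basis.

The other S-polynomials (S(f_1,h_3), S(f_2,h_3)) all reduce to 0 modulo the current basis, so we have a Gröbner basis.
Inter-reduce: drop elements whose leading term is divisible by another's, tail-reduce, and make monic.
Reduced Gröbner basis: {c^3 + c^2 - b + c + 1, ab - c^2 - 1, ac + a - 1}.
Label its elements g_1 = c^3 + c^2 - b + c + 1, g_2 = ab - c^2 - 1, g_3 = ac + a - 1.

Reduce p = ac + a - b + 1 modulo G:
  leading term ac: subtract (1)·g_3 from ac + a - b + 1 → -b - 1
  leading term b: no divisor's leading term divides it; move -b to the remainder.
  leading term 1: no divisor's leading term divides it; move -1 to the remainder.
  normal form = -b - 1.
The normal form is nonzero, so p ∉ I. Since p minus its normal form lies in I, I + (p) = I + (r) where r = -b - 1; decide whether this ideal is the whole ring.
Run Buchberger on G together with r (pairs among the g_i already reduce to 0 since G is a Gröbner basis):
g_1 = c^3 + c^2 - b + c + 1, LT = c^3.
g_2 = ab - c^2 - 1, LT = ab.
g_3 = ac + a - 1, LT = ac.
r = -b - 1, LT = b.

S(g_2,r): lcm = ab. S = -c^2 - a - 1.
  leading term c^2: no divisor's leading term divides it; move -c^2 to the remainder.
  leading term a: no divisor's leading term divides it; move -a to the remainder.
  leading term 1: no divisor's leading term divides it; move -1 to the remainder.
  remainder -c^2 - a - 1 ≠ 0; add m_5 = -c^2 - a - 1 to the basis.

S(g_3,m_5): lcm = ac^2. S = -a^2 + ac - a - c.
  leading term a^2: no divisor's leading term divides it; move -a^2 to the remainder.
  leading term ac: subtract (1)·g_3 from ac - a - c → a - c + 1
  leading term a: no divisor's leading term divides it; move a to the remainder.
  leading term c: no divisor's leading term divides it; move -c to the remainder.
  leading term 1: no divisor's leading term divides it; move 1 to the remainder.
  remainder -a^2 + a - c + 1 ≠ 0; add m_6 = -a^2 + a - c + 1 to the basis.

The other S-polynomials (S(g_1,g_2), S(g_1,g_3), S(g_1,r), S(g_2,g_3), S(g_3,r), S(g_1,m_5), S(g_2,m_5), S(r,m_5), S(g_1,m_6), S(g_2,m_6), S(g_3,m_6), S(r,m_6), S(m_5,m_6)) all reduce to 0 modulo the current basis, so we have a Gröbner basis.
Inter-reduce: drop elements whose leading term is divisible by another's, tail-reduce, and make monic.
Reduced Gröbner basis: {a^2 - a + c - 1, ac + a - 1, c^2 + a + 1, b + 1}.
The reduced Gröbner basis of I + (p) is {a^2 - a + c - 1, ac + a - 1, c^2 + a + 1, b + 1} ≠ {1}, a proper ideal, so the enlarged system stays consistent: p is independent of I, with normal form -b - 1.

The remainder on division by a Gröbner basis is unique — it is the normal form.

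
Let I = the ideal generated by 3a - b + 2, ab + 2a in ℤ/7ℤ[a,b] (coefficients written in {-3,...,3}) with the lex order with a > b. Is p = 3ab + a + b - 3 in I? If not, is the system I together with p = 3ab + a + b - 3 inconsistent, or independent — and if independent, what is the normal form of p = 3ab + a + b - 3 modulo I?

Adjoining 3ab + a + b - 3 makes the ideal the whole ring: the system is inconsistent.

First compute the reduced Gröbner basis of I by Buchberger's algorithm.
f_1 = 3a - b + 2, LT = a.
f_2 = ab + 2a, LT = ab.

S(f_1,f_2): lcm = ab. S = -2a + 2b² + 3b.
  reduce S modulo (f_1, f_2):
  remainder 2b² - 1 ≠ 0; add h_3 = 2b² - 1 to the basis.

The other S-polynomials (S(f_1,h_3), S(f_2,h_3)) all reduce to 0 modulo the current basis, so we have a Gröbner basis.
Inter-reduce: drop elements whose leading term is divisible by another's, tail-reduce, and make monic.
Reduced Gröbner basis: {a + 2b + 3, b² + 3}.
Label its elements g_1 = a + 2b + 3, g_2 = b² + 3.

Reduce p = 3ab + a + b - 3 modulo G:
  leading term ab: subtract (3b)·g_1 from 3ab + a + b - 3 → a + b² - b - 3
  leading term a: subtract (1)·g_1 from a + b² - b - 3 → b² - 3b + 1
  leading term b²: subtract (1)·g_2 from b² - 3b + 1 → -3b - 2
  leading term b: no divisor's leading term divides it; move -3b to the remainder.
  leading term 1: no divisor's leading term divides it; move -2 to the remainder.
  normal form = -3b - 2.
The normal form is nonzero, so p ∉ I. Since p minus its normal form lies in I, I + (p) = I + (r) where r = -3b - 2; decide whether this ideal is the whole ring.
Run Buchberger on G together with r (pairs among the g_i already reduce to 0 since G is a Gröbner basis):
g_1 = a + 2b + 3, LT = a.
g_2 = b² + 3, LT = b².
r = -3b - 2, LT = b.

S(g_2,r): lcm = b². S = -3b + 3.
  reduce S modulo (g_1, g_2, r):
  remainder -2 ≠ 0; add m_4 = -2 to the basis.

The other S-polynomials (S(g_1,g_2), S(g_1,r), S(g_1,m_4), S(g_2,m_4), S(r,m_4)) all reduce to 0 modulo the current basis, so we have a Gröbner basis.
Inter-reduce: drop elements whose leading term is divisible by another's, tail-reduce, and make monic.
Reduced Gröbner basis: {1}.
The reduced Gröbner basis of I + (p) is {1}: the ideal is the whole ring, so the enlarged system has no common solution — adjoining p is inconsistent.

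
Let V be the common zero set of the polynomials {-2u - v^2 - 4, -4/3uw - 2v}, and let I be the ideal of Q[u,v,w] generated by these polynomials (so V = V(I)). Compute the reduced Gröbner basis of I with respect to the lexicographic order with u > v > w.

G = {u + 1/2v^2 + 2, v^2w - 3v + 4w}

The reduced Gröbner basis is the canonical form of the ideal for this ordering.

f_1 = -2u - v^2 - 4, LT = u.
f_2 = -4/3uw - 2v, LT = uw.

S(f_1,f_2): lcm = uw. S = 1/2v^2w - 3/2v + 2w.
  leading term v^2w: no divisor's leading term divides it; move 1/2v^2w to the remainder.
  leading term v: no divisor's leading term divides it; move -3/2v to the remainder.
  leading term w: no divisor's leading term divides it; move 2w to the remainder.
  remainder 1/2v^2w - 3/2v + 2w ≠ 0; add g_3 = 1/2v^2w - 3/2v + 2w to the basis.

The other S-polynomials (S(f_1,g_3), S(f_2,g_3)) all reduce to 0 modulo the current basis, so we have a Gröbner basis.
Inter-reduce: drop elements whose leading term is divisible by another's, tail-reduce, and make monic.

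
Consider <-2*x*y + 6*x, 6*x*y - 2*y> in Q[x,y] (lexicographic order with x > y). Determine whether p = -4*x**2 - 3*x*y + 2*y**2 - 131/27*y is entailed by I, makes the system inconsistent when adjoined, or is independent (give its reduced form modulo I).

-4*x**2 - 3*x*y + 2*y**2 - 131/27*y lies in I (it reduces to 0).

First compute the reduced Gröbner basis of I by Buchberger's algorithm.
f_1 = -2*x*y + 6*x, LT = x*y.
f_2 = 6*x*y - 2*y, LT = x*y.

S(f_1,f_2): lcm = x*y. S = -3*x + 1/3*y.
  leading term x: no divisor's leading term divides it; move -3*x to the remainder.
  leading term y: no divisor's leading term divides it; move 1/3*y to the remainder.
  remainder -3*x + 1/3*y ≠ 0; add h_3 = -3*x + 1/3*y to the basis.

S(f_1,h_3): lcm = x*y. S = -3*x + 1/9*y**2.
  leading term x: subtract (1)·h_3 from -3*x + 1/9*y**2 → 1/9*y**2 - 1/3*y
  leading term y**2: no divisor's leading term divides it; move 1/9*y**2 to the remainder.
  leading term y: no divisor's leading term divides it; move -1/3*y to the remainder.
  remainder 1/9*y**2 - 1/3*y ≠ 0; add h_4 = 1/9*y**2 - 1/3*y to the basis.

The other S-polynomials (S(f_2,h_3), S(f_1,h_4), S(f_2,h_4), S(h_3,h_4)) all reduce to 0 modulo the current basis, so we have a Gröbner basis.
Inter-reduce: drop elements whose leading term is divisible by another's, tail-reduce, and make monic.
Reduced Gröbner basis: {x - 1/9*y, y**2 - 3*y}.
Label its elements g_1 = x - 1/9*y, g_2 = y**2 - 3*y.

Reduce p = -4*x**2 - 3*x*y + 2*y**2 - 131/27*y modulo G:
  leading term x**2: subtract (-4*x)·g_1 from -4*x**2 - 3*x*y + 2*y**2 - 131/27*y → -31/9*x*y + 2*y**2 - 131/27*y
  leading term x*y: subtract (-31/9*y)·g_1 from -31/9*x*y + 2*y**2 - 131/27*y → 131/81*y**2 - 131/27*y
  leading term y**2: subtract (131/81)·g_2 from 131/81*y**2 - 131/27*y → 0
  normal form = 0.
Since the normal form is 0, p ∈ I.

Ideal membership is decidable via reduction modulo a Gröbner basis.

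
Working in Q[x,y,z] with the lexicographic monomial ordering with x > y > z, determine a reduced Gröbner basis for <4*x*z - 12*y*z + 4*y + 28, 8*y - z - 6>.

G = {x*z - 3/8*z**2 - 17/8*z + 31/4, y - 1/8*z - 3/4}

The reduced Gröbner basis is the canonical form of the ideal for this ordering.

f_1 = 4*x*z - 12*y*z + 4*y + 28, LT = x*z.
f_2 = 8*y - z - 6, LT = y.

S(f_1,f_2): leading monomials are coprime, so the S-polynomial reduces to 0 (Buchberger's first criterion).
Every S-polynomial of the final basis reduces to 0, so we have a Gröbner basis.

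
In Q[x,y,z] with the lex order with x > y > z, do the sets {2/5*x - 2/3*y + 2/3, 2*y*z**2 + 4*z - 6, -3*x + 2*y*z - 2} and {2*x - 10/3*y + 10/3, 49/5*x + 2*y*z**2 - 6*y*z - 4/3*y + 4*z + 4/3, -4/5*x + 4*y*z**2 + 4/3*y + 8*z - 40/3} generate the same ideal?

Since reduced Gröbner bases are canonical representatives of ideals under a given ordering, it suffices to compute and compare them.
Buchberger on the first generating set:
f_1 = 2/5*x - 2/3*y + 2/3, LT = x.
f_2 = 2*y*z**2 + 4*z - 6, LT = y*z**2.
f_3 = -3*x + 2*y*z - 2, LT = x.

S(f_1,f_3): lcm = x. S = 2/3*y*z - 5/3*y + 1.
  leading term y*z: no divisor's leading term divides it; move 2/3*y*z to the remainder.
  leading term y: no divisor's leading term divides it; move -5/3*y to the remainder.
  leading term 1: no divisor's leading term divides it; move 1 to the remainder.
  remainder 2/3*y*z - 5/3*y + 1 ≠ 0; add g_4 = 2/3*y*z - 5/3*y + 1 to the basis.

S(f_2,g_4): lcm = y*z**2. S = 5/2*y*z + 1/2*z - 3.
  leading term y*z: subtract (15/4)·g_4 from 5/2*y*z + 1/2*z - 3 → 25/4*y + 1/2*z - 27/4
  leading term y: no divisor's leading term divides it; move 25/4*y to the remainder.
  leading term z: no divisor's leading term divides it; move 1/2*z to the remainder.
  leading term 1: no divisor's leading term divides it; move -27/4 to the remainder.
  remainder 25/4*y + 1/2*z - 27/4 ≠ 0; add g_5 = 25/4*y + 1/2*z - 27/4 to the basis.

S(f_2,g_5): lcm = y*z**2. S = -2/25*z**3 + 27/25*z**2 + 2*z - 3.
  leading term z**3: no divisor's leading term divides it; move -2/25*z**3 to the remainder.
  leading term z**2: no divisor's leading term divides it; move 27/25*z**2 to the remainder.
  leading term z: no divisor's leading term divides it; move 2*z to the remainder.
  leading term 1: no divisor's leading term divides it; move -3 to the remainder.
  remainder -2/25*z**3 + 27/25*z**2 + 2*z - 3 ≠ 0; add g_6 = -2/25*z**3 + 27/25*z**2 + 2*z - 3 to the basis.

S(g_4,g_5): lcm = y*z. S = -5/2*y - 2/25*z**2 + 27/25*z + 3/2.
  leading term y: subtract (-2/5)·g_5 from -5/2*y - 2/25*z**2 + 27/25*z + 3/2 → -2/25*z**2 + 32/25*z - 6/5
  leading term z**2: no divisor's leading term divides it; move -2/25*z**2 to the remainder.
  leading term z: no divisor's leading term divides it; move 32/25*z to the remainder.
  leading term 1: no divisor's leading term divides it; move -6/5 to the remainder.
  remainder -2/25*z**2 + 32/25*z - 6/5 ≠ 0; add g_7 = -2/25*z**2 + 32/25*z - 6/5 to the basis.

The other S-polynomials (S(f_1,f_2), S(f_2,f_3), S(f_1,g_4), S(f_3,g_4), S(f_1,g_5), S(f_3,g_5), S(f_1,g_6), S(f_2,g_6), S(f_3,g_6), S(g_4,g_6), S(g_5,g_6), S(f_1,g_7), S(f_2,g_7), S(f_3,g_7), S(g_4,g_7), S(g_5,g_7), S(g_6,g_7)) all reduce to 0 modulo the current basis, so we have a Gröbner basis.
Inter-reduce: drop elements whose leading term is divisible by another's, tail-reduce, and make monic.
Reduced Gröbner basis: {x + 2/15*z - 2/15, y + 2/25*z - 27/25, z**2 - 16*z + 15}.

Buchberger on the second generating set:
h_1 = 2*x - 10/3*y + 10/3, LT = x.
h_2 = 49/5*x + 2*y*z**2 - 6*y*z - 4/3*y + 4*z + 4/3, LT = x.
h_3 = -4/5*x + 4*y*z**2 + 4/3*y + 8*z - 40/3, LT = x.

S(h_1,h_2): lcm = x. S = -10/49*y*z**2 + 30/49*y*z - 75/49*y - 20/49*z + 75/49.
  leading term y*z**2: no divisor's leading term divides it; move -10/49*y*z**2 to the remainder.
  leading term y*z: no divisor's leading term divides it; move 30/49*y*z to the remainder.
  leading term y: no divisor's leading term divides it; move -75/49*y to the remainder.
  leading term z: no divisor's leading term divides it; move -20/49*z to the remainder.
  leading term 1: no divisor's leading term divides it; move 75/49 to the remainder.
  remainder -10/49*y*z**2 + 30/49*y*z - 75/49*y - 20/49*z + 75/49 ≠ 0; add k_4 = -10/49*y*z**2 + 30/49*y*z - 75/49*y - 20/49*z + 75/49 to the basis.

S(h_1,h_3): lcm = x. S = 5*y*z**2 + 10*z - 15.
  leading term y*z**2: subtract (-49/2)·k_4 from 5*y*z**2 + 10*z - 15 → 15*y*z - 75/2*y + 45/2
  leading term y*z: no divisor's leading term divides it; move 15*y*z to the remainder.
  leading term y: no divisor's leading term divides it; move -75/2*y to the remainder.
  leading term 1: no divisor's leading term divides it; move 45/2 to the remainder.
  remainder 15*y*z - 75/2*y + 45/2 ≠ 0; add k_5 = 15*y*z - 75/2*y + 45/2 to the basis.

S(k_4,k_5): lcm = y*z**2. S = -1/2*y*z + 15/2*y + 1/2*z - 15/2.
  leading term y*z: subtract (-1/30)·k_5 from -1/2*y*z + 15/2*y + 1/2*z - 15/2 → 25/4*y + 1/2*z - 27/4
  leading term y: no divisor's leading term divides it; move 25/4*y to the remainder.
  leading term z: no divisor's leading term divides it; move 1/2*z to the remainder.
  leading term 1: no divisor's leading term divides it; move -27/4 to the remainder.
  remainder 25/4*y + 1/2*z - 27/4 ≠ 0; add k_6 = 25/4*y + 1/2*z - 27/4 to the basis.

S(k_4,k_6): lcm = y*z**2. S = -3*y*z + 15/2*y - 2/25*z**3 + 27/25*z**2 + 2*z - 15/2.
  leading term y*z: subtract (-1/5)·k_5 from -3*y*z + 15/2*y - 2/25*z**3 + 27/25*z**2 + 2*z - 15/2 → -2/25*z**3 + 27/25*z**2 + 2*z - 3
  leading term z**3: no divisor's leading term divides it; move -2/25*z**3 to the remainder.
  leading term z**2: no divisor's leading term divides it; move 27/25*z**2 to the remainder.
  leading term z: no divisor's leading term divides it; move 2*z to the remainder.
  leading term 1: no divisor's leading term divides it; move -3 to the remainder.
  remainder -2/25*z**3 + 27/25*z**2 + 2*z - 3 ≠ 0; add k_7 = -2/25*z**3 + 27/25*z**2 + 2*z - 3 to the basis.

S(k_5,k_6): lcm = y*z. S = -5/2*y - 2/25*z**2 + 27/25*z + 3/2.
  leading term y: subtract (-2/5)·k_6 from -5/2*y - 2/25*z**2 + 27/25*z + 3/2 → -2/25*z**2 + 32/25*z - 6/5
  leading term z**2: no divisor's leading term divides it; move -2/25*z**2 to the remainder.
  leading term z: no divisor's leading term divides it; move 32/25*z to the remainder.
  leading term 1: no divisor's leading term divides it; move -6/5 to the remainder.
  remainder -2/25*z**2 + 32/25*z - 6/5 ≠ 0; add k_8 = -2/25*z**2 + 32/25*z - 6/5 to the basis.

The other S-polynomials (S(h_2,h_3), S(h_1,k_4), S(h_2,k_4), S(h_3,k_4), S(h_1,k_5), S(h_2,k_5), S(h_3,k_5), S(h_1,k_6), S(h_2,k_6), S(h_3,k_6), S(h_1,k_7), S(h_2,k_7), S(h_3,k_7), S(k_4,k_7), S(k_5,k_7), S(k_6,k_7), S(h_1,k_8), S(h_2,k_8), S(h_3,k_8), S(k_4,k_8), S(k_5,k_8), S(k_6,k_8), S(k_7,k_8)) all reduce to 0 modulo the current basis, so we have a Gröbner basis.
Inter-reduce: drop elements whose leading term is divisible by another's, tail-reduce, and make monic.
Reduced Gröbner basis: {x + 2/15*z - 2/15, y + 2/25*z - 27/25, z**2 - 16*z + 15}.

These coincide, so the ideals are equal.

Yes, the ideals are equal.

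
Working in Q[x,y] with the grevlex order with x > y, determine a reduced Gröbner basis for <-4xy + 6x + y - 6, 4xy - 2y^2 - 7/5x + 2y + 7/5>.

G = {x^2 - 5/4x + 45/92y + 1/4, xy - 3/2x - 1/4y + 3/2, y^2 - 23/10x - 3/2y + 23/10}

f_1 = -4xy + 6x + y - 6, LT = xy.
f_2 = 4xy - 2y^2 - 7/5x + 2y + 7/5, LT = xy.

S(f_1,f_2): lcm = xy. S = 1/2y^2 - 23/20x - 3/4y + 23/20.
  leading term y^2: no divisor's leading term divides it; move 1/2y^2 to the remainder.
  leading term x: no divisor's leading term divides it; move -23/20x to the remainder.
  leading term y: no divisor's leading term divides it; move -3/4y to the remainder.
  leading term 1: no divisor's leading term divides it; move 23/20 to the remainder.
  remainder 1/2y^2 - 23/20x - 3/4y + 23/20 ≠ 0; add g_3 = 1/2y^2 - 23/20x - 3/4y + 23/20 to the basis.

S(f_1,g_3): lcm = xy^2. S = 23/10x^2 - 1/4y^2 - 23/10x + 3/2y.
  leading term x^2: no divisor's leading term divides it; move 23/10x^2 to the remainder.
  leading term y^2: subtract (-1/2)·g_3 from -1/4y^2 - 23/10x + 3/2y → -23/8x + 9/8y + 23/40
  leading term x: no divisor's leading term divides it; move -23/8x to the remainder.
  leading term y: no divisor's leading term divides it; move 9/8y to the remainder.
  leading term 1: no divisor's leading term divides it; move 23/40 to the remainder.
  remainder 23/10x^2 - 23/8x + 9/8y + 23/40 ≠ 0; add g_4 = 23/10x^2 - 23/8x + 9/8y + 23/40 to the basis.

The other S-polynomials (S(f_2,g_3), S(f_1,g_4), S(f_2,g_4), S(g_3,g_4)) all reduce to 0 modulo the current basis, so we have a Gröbner basis.
Inter-reduce: drop elements whose leading term is divisible by another's, tail-reduce, and make monic.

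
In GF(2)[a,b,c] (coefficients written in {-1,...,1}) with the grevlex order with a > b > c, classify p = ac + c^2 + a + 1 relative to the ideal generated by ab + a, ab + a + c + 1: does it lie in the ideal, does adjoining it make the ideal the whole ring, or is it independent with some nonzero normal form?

ac + c^2 + a + 1 lies in I (it reduces to 0).

First compute the reduced Gröbner basis of I by Buchberger's algorithm.
f_1 = ab + a, LT = ab.
f_2 = ab + a + c + 1, LT = ab.

S(f_1,f_2): lcm = ab. S = c + 1.
  leading term c: no divisor's leading term divides it; move c to the remainder.
  leading term 1: no divisor's leading term divides it; move 1 to the remainder.
  remainder c + 1 ≠ 0; add h_3 = c + 1 to the basis.

S(f_1,h_3): leading monomials are coprime, so the S-polynomial reduces to 0 (Buchberger's first criterion).
S(f_2,h_3): leading monomials are coprime, so the S-polynomial reduces to 0 (Buchberger's first criterion).
Every S-polynomial of the final basis reduces to 0, so we have a Gröbner basis.
Inter-reduce: drop elements whose leading term is divisible by another's, tail-reduce, and make monic.
Reduced Gröbner basis: {ab + a, c + 1}.
Label its elements g_1 = ab + a, g_2 = c + 1.

Reduce p = ac + c^2 + a + 1 modulo G:
  leading term ac: subtract (a)·g_2 from ac + c^2 + a + 1 → c^2 + 1
  leading term c^2: subtract (c)·g_2 from c^2 + 1 → c + 1
  leading term c: subtract (1)·g_2 from c + 1 → 0
  normal form = 0.
Since the normal form is 0, p ∈ I.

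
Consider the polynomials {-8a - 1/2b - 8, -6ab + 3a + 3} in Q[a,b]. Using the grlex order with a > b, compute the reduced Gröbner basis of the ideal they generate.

G = {b^2 + 31/2b, a + 1/16b + 1}

f_1 = -8a - 1/2b - 8, LT = a.
f_2 = -6ab + 3a + 3, LT = ab.

S(f_1,f_2): lcm = ab. S = 1/16b^2 + 1/2a + b + 1/2.
  reduce S modulo (f_1, f_2):
  remainder 1/16b^2 + 31/32b ≠ 0; add g_3 = 1/16b^2 + 31/32b to the basis.

The other S-polynomials (S(f_1,g_3), S(f_2,g_3)) all reduce to 0 modulo the current basis, so we have a Gröbner basis.
Inter-reduce: drop elements whose leading term is divisible by another's, tail-reduce, and make monic.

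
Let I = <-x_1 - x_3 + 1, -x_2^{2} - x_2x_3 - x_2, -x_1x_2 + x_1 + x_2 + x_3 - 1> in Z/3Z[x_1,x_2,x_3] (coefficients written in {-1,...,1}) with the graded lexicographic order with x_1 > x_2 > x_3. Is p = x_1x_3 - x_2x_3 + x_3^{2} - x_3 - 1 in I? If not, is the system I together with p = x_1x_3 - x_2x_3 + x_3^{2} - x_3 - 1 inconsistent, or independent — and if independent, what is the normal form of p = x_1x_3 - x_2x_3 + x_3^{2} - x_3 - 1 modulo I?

Adjoining x_1x_3 - x_2x_3 + x_3^{2} - x_3 - 1 makes the ideal the whole ring: the system is inconsistent.

First compute the reduced Gröbner basis of I by Buchberger's algorithm.
f_1 = -x_1 - x_3 + 1, LT = x_1.
f_2 = -x_2^{2} - x_2x_3 - x_2, LT = x_2^{2}.
f_3 = -x_1x_2 + x_1 + x_2 + x_3 - 1, LT = x_1x_2.

S(f_1,f_3): lcm = x_1x_2. S = x_2x_3 + x_1 + x_3 - 1.
  leading term x_2x_3: no divisor's leading term divides it; move x_2x_3 to the remainder.
  leading term x_1: subtract (-1)·f_1 from x_1 + x_3 - 1 → 0
  remainder x_2x_3 ≠ 0; add h_4 = x_2x_3 to the basis.

The other S-polynomials (S(f_1,f_2), S(f_2,f_3), S(f_1,h_4), S(f_2,h_4), S(f_3,h_4)) all reduce to 0 modulo the current basis, so we have a Gröbner basis.
Inter-reduce: drop elements whose leading term is divisible by another's, tail-reduce, and make monic.
Reduced Gröbner basis: {x_2^{2} + x_2, x_2x_3, x_1 + x_3 - 1}.
Label its elements g_1 = x_2^{2} + x_2, g_2 = x_2x_3, g_3 = x_1 + x_3 - 1.

Reduce p = x_1x_3 - x_2x_3 + x_3^{2} - x_3 - 1 modulo G:
  leading term x_1x_3: subtract (x_3)·g_3 from x_1x_3 - x_2x_3 + x_3^{2} - x_3 - 1 → -x_2x_3 - 1
  leading term x_2x_3: subtract (-1)·g_2 from -x_2x_3 - 1 → -1
  leading term 1: no divisor's leading term divides it; move -1 to the remainder.
  normal form = -1.
The normal form is nonzero, so p ∉ I. Since p minus its normal form lies in I, I + (p) = I + (r) where r = -1; decide whether this ideal is the whole ring.
Here r = -1 is a nonzero constant, hence a unit: 1 ∈ I + (p), the Gröbner basis of I + (p) is {1}, and the enlarged system has no common solution — adjoining p is inconsistent.

Ideal membership is decidable via reduction modulo a Gröbner basis.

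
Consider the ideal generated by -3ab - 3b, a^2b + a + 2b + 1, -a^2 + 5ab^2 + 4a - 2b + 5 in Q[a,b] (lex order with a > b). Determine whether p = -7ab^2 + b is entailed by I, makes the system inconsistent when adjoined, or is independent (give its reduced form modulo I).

-7ab^2 + b lies in I (it reduces to 0).

First compute the reduced Gröbner basis of I by Buchberger's algorithm.
f_1 = -3ab - 3b, LT = ab.
f_2 = a^2b + a + 2b + 1, LT = a^2b.
f_3 = -a^2 + 5ab^2 + 4a - 2b + 5, LT = a^2.

S(f_1,f_2): lcm = a^2b. S = ab - a - 2b - 1.
  leading term ab: subtract (-1/3)·f_1 from ab - a - 2b - 1 → -a - 3b - 1
  leading term a: no divisor's leading term divides it; move -a to the remainder.
  leading term b: no divisor's leading term divides it; move -3b to the remainder.
  leading term 1: no divisor's leading term divides it; move -1 to the remainder.
  remainder -a - 3b - 1 ≠ 0; add h_4 = -a - 3b - 1 to the basis.

S(f_1,f_3): lcm = a^2b. S = 5ab^3 + 5ab - 2b^2 + 5b.
  leading term ab^3: subtract (-5/3b^2)·f_1 from 5ab^3 + 5ab - 2b^2 + 5b → 5ab - 5b^3 - 2b^2 + 5b
  leading term ab: subtract (-5/3)·f_1 from 5ab - 5b^3 - 2b^2 + 5b → -5b^3 - 2b^2
  leading term b^3: no divisor's leading term divides it; move -5b^3 to the remainder.
  leading term b^2: no divisor's leading term divides it; move -2b^2 to the remainder.
  remainder -5b^3 - 2b^2 ≠ 0; add h_5 = -5b^3 - 2b^2 to the basis.

S(f_1,h_4): lcm = ab. S = -3b^2.
  leading term b^2: no divisor's leading term divides it; move -3b^2 to the remainder.
  remainder -3b^2 ≠ 0; add h_6 = -3b^2 to the basis.

S(f_3,h_4): lcm = a^2. S = -5ab^2 - 3ab - 5a + 2b - 5.
  leading term ab^2: subtract (5/3b)·f_1 from -5ab^2 - 3ab - 5a + 2b - 5 → -3ab - 5a + 5b^2 + 2b - 5
  leading term ab: subtract (1)·f_1 from -3ab - 5a + 5b^2 + 2b - 5 → -5a + 5b^2 + 5b - 5
  leading term a: subtract (5)·h_4 from -5a + 5b^2 + 5b - 5 → 5b^2 + 20b
  leading term b^2: subtract (-5/3)·h_6 from 5b^2 + 20b → 20b
  leading term b: no divisor's leading term divides it; move 20b to the remainder.
  remainder 20b ≠ 0; add h_7 = 20b to the basis.

The other S-polynomials (S(f_2,f_3), S(f_2,h_4), S(f_1,h_5), S(f_2,h_5), S(f_3,h_5), S(h_4,h_5), S(f_1,h_6), S(f_2,h_6), S(f_3,h_6), S(h_4,h_6), S(h_5,h_6), S(f_1,h_7), S(f_2,h_7), S(f_3,h_7), S(h_4,h_7), S(h_5,h_7), S(h_6,h_7)) all reduce to 0 modulo the current basis, so we have a Gröbner basis.
Inter-reduce: drop elements whose leading term is divisible by another's, tail-reduce, and make monic.
Reduced Gröbner basis: {a + 1, b}.
Label its elements g_1 = a + 1, g_2 = b.

Reduce p = -7ab^2 + b modulo G:
  leading term ab^2: subtract (-7b^2)·g_1 from -7ab^2 + b → 7b^2 + b
  leading term b^2: subtract (7b)·g_2 from 7b^2 + b → b
  leading term b: subtract (1)·g_2 from b → 0
  normal form = 0.
Since the normal form is 0, p ∈ I.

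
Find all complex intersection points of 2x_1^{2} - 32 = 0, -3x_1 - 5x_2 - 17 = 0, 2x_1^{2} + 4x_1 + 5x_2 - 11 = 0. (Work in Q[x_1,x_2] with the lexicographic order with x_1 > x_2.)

Compute a lex Gröbner basis by Buchberger's algorithm.
f_1 = 2x_1^{2} - 32, LT = x_1^{2}.
f_2 = -3x_1 - 5x_2 - 17, LT = x_1.
f_3 = 2x_1^{2} + 4x_1 + 5x_2 - 11, LT = x_1^{2}.

S(f_1,f_2): lcm = x_1^{2}. S = -\tfrac{5}{3}x_1x_2 - \tfrac{17}{3}x_1 - 16.
  leading term x_1x_2: subtract (\tfrac{5}{9}x_2)·f_2 from -\tfrac{5}{3}x_1x_2 - \tfrac{17}{3}x_1 - 16 → -\tfrac{17}{3}x_1 + \tfrac{25}{9}x_2^{2} + \tfrac{85}{9}x_2 - 16
  leading term x_1: subtract (\tfrac{17}{9})·f_2 from -\tfrac{17}{3}x_1 + \tfrac{25}{9}x_2^{2} + \tfrac{85}{9}x_2 - 16 → \tfrac{25}{9}x_2^{2} + \tfrac{170}{9}x_2 + \tfrac{145}{9}
  leading term x_2^{2}: no divisor's leading term divides it; move \tfrac{25}{9}x_2^{2} to the remainder.
  leading term x_2: no divisor's leading term divides it; move \tfrac{170}{9}x_2 to the remainder.
  leading term 1: no divisor's leading term divides it; move \tfrac{145}{9} to the remainder.
  remainder \tfrac{25}{9}x_2^{2} + \tfrac{170}{9}x_2 + \tfrac{145}{9} ≠ 0; add h_4 = \tfrac{25}{9}x_2^{2} + \tfrac{170}{9}x_2 + \tfrac{145}{9} to the basis.

S(f_1,f_3): lcm = x_1^{2}. S = -2x_1 - \tfrac{5}{2}x_2 - \tfrac{21}{2}.
  leading term x_1: subtract (\tfrac{2}{3})·f_2 from -2x_1 - \tfrac{5}{2}x_2 - \tfrac{21}{2} → \tfrac{5}{6}x_2 + \tfrac{5}{6}
  leading term x_2: no divisor's leading term divides it; move \tfrac{5}{6}x_2 to the remainder.
  leading term 1: no divisor's leading term divides it; move \tfrac{5}{6} to the remainder.
  remainder \tfrac{5}{6}x_2 + \tfrac{5}{6} ≠ 0; add h_5 = \tfrac{5}{6}x_2 + \tfrac{5}{6} to the basis.

S(f_2,f_3): lcm = x_1^{2}. S = \tfrac{5}{3}x_1x_2 + \tfrac{11}{3}x_1 - \tfrac{5}{2}x_2 + \tfrac{11}{2}.
  leading term x_1x_2: subtract (-\tfrac{5}{9}x_2)·f_2 from \tfrac{5}{3}x_1x_2 + \tfrac{11}{3}x_1 - \tfrac{5}{2}x_2 + \tfrac{11}{2} → \tfrac{11}{3}x_1 - \tfrac{25}{9}x_2^{2} - \tfrac{215}{18}x_2 + \tfrac{11}{2}
  leading term x_1: subtract (-\tfrac{11}{9})·f_2 from \tfrac{11}{3}x_1 - \tfrac{25}{9}x_2^{2} - \tfrac{215}{18}x_2 + \tfrac{11}{2} → -\tfrac{25}{9}x_2^{2} - \tfrac{325}{18}x_2 - \tfrac{275}{18}
  leading term x_2^{2}: subtract (-1)·h_4 from -\tfrac{25}{9}x_2^{2} - \tfrac{325}{18}x_2 - \tfrac{275}{18} → \tfrac{5}{6}x_2 + \tfrac{5}{6}
  leading term x_2: subtract (1)·h_5 from \tfrac{5}{6}x_2 + \tfrac{5}{6} → 0
  remainder 0.

S(f_1,h_4): leading monomials are coprime, so the S-polynomial reduces to 0 (Buchberger's first criterion).
S(f_2,h_4): leading monomials are coprime, so the S-polynomial reduces to 0 (Buchberger's first criterion).
S(f_3,h_4): leading monomials are coprime, so the S-polynomial reduces to 0 (Buchberger's first criterion).
S(f_1,h_5): leading monomials are coprime, so the S-polynomial reduces to 0 (Buchberger's first criterion).
S(f_2,h_5): leading monomials are coprime, so the S-polynomial reduces to 0 (Buchberger's first criterion).
S(f_3,h_5): leading monomials are coprime, so the S-polynomial reduces to 0 (Buchberger's first criterion).
S(h_4,h_5): lcm = x_2^{2}. S = \tfrac{29}{5}x_2 + \tfrac{29}{5}.
  leading term x_2: subtract (\tfrac{174}{25})·h_5 from \tfrac{29}{5}x_2 + \tfrac{29}{5} → 0
  remainder 0.

Every S-polynomial of the final basis reduces to 0, so we have a Gröbner basis.
Inter-reduce: drop elements whose leading term is divisible by another's, tail-reduce, and make monic.
Reduced Gröbner basis: {x_1 + 4, x_2 + 1}.

From the last basis element, x_2 + 1 = 0, so x_2 takes values in {-1}. Each choice, substituted upward through the basis, yields the corresponding point(s) of the solution set.
  x_2 = -1: the earlier basis element becomes x_1 + 4 = 0, giving x_1 = -4 — point (-4, -1).

{(-4, -1)}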